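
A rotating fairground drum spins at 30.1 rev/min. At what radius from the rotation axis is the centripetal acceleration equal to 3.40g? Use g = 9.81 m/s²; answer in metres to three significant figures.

ω = 30.1 rev/min × 2π/60 = 3.152 rad/s.
a_c = ω²r = 3.40g ⇒ r = 3.40 × 9.81 / (3.152)² = 33.35/9.936 = 3.357 m.

3.36 m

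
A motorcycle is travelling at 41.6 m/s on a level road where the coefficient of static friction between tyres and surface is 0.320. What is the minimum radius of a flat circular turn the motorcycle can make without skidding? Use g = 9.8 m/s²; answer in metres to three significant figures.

552 m

At the limit, μ_s m g = m v²/r, so r_min = v²/(μ_s g) = (41.6)²/(0.320 × 9.8) = 1731/3.136 = 551.8 m.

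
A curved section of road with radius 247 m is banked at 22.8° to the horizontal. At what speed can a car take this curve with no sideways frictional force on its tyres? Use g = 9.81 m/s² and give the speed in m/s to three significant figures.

31.9 m/s

On a frictionless banked curve, N sinθ = mv²/r and N cosθ = mg, so tanθ = v²/(rg).
v = √(r g tanθ) = √(247 × 9.81 × tan 22.8°) = √(247 × 9.81 × 0.4204) = √1019 = 31.91 m/s.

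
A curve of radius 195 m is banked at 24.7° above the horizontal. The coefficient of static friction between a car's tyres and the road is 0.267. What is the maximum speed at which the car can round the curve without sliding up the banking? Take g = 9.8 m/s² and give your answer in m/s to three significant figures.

39.8 m/s

At the maximum speed, friction acts down the slope at its limiting value f = μN. Radially (horizontal, toward centre): N sinθ + μN cosθ = mv²/r. Vertically: N cosθ − μN sinθ = mg.
Dividing: v² = r g (sinθ + μcosθ)/(cosθ − μsinθ).
sinθ + μcosθ = 0.4179 + 0.267×0.9085 = 0.6604; cosθ − μsinθ = 0.9085 − 0.267×0.4179 = 0.7969.
v² = 195 × 9.8 × 0.6604/0.7969 = 1584 m²/s², so v = 39.80 m/s.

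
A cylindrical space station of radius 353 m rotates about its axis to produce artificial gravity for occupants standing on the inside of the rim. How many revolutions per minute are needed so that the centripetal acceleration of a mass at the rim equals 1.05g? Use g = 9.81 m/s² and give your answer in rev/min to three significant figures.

Require ω²r = 1.05g, so ω = √(1.05 × 9.81/353) = 0.1708 rad/s.
In rev/min: ω × 60/(2π) = 0.1708 × 60/(2π) = 1.631 rev/min.

1.63 rev/min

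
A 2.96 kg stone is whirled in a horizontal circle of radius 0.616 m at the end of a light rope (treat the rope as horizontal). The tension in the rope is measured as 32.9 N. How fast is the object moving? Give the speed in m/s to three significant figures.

2.62 m/s

T = m v²/r ⇒ v = √(T r / m) = √(32.9 × 0.616 / 2.96) = √6.847 = 2.617 m/s.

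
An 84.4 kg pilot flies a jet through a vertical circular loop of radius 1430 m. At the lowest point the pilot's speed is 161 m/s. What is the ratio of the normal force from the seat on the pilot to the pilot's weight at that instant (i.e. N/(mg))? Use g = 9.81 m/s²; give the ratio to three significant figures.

At the bottom, N − mg = mv²/r, so N = m(v²/r + g) and N/(mg) = v²/(rg) + 1 = (161)²/(1430 × 9.81) + 1 = 1.848 + 1 = 2.848.

2.85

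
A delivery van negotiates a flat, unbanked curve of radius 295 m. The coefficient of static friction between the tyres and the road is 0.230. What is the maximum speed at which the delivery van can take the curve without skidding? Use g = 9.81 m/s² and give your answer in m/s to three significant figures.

25.8 m/s

Friction provides the centripetal force on a flat curve. At maximum speed it is at its limiting value: μ_s m g = m v²/r.
Mass cancels: v_max = √(μ_s g r) = √(0.230 × 9.81 × 295) = √665.6 = 25.80 m/s.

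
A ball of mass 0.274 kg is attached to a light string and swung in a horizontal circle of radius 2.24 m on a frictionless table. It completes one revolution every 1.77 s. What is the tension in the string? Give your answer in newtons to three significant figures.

7.73 N

v = 2πr/T = 2π × 2.24/1.77 = 7.952 m/s.
The tension is the only horizontal force, so it supplies the full centripetal force: T = m v²/r = 0.274 × (7.952)²/2.24 = 0.274 × 63.23/2.24 = 7.734 N.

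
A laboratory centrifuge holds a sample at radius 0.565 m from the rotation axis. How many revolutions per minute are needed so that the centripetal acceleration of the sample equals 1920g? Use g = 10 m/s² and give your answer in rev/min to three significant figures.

1760 rev/min

Require ω²r = 1920g, so ω = √(1920 × 10.0/0.565) = 184.3 rad/s.
In rev/min: ω × 60/(2π) = 184.3 × 60/(2π) = 1760 rev/min.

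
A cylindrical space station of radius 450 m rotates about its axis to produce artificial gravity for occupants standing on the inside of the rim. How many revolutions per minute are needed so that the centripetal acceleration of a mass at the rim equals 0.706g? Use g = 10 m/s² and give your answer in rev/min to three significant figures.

1.20 rev/min

Require ω²r = 0.706g, so ω = √(0.706 × 10.0/450) = 0.1253 rad/s.
In rev/min: ω × 60/(2π) = 0.1253 × 60/(2π) = 1.196 rev/min.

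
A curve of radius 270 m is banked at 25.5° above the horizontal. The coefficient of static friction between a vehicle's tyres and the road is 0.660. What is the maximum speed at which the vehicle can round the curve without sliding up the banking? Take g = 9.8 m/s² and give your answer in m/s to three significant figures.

At the maximum speed, friction acts down the slope at its limiting value f = μN. Radially (horizontal, toward centre): N sinθ + μN cosθ = mv²/r. Vertically: N cosθ − μN sinθ = mg.
Dividing: v² = r g (sinθ + μcosθ)/(cosθ − μsinθ).
sinθ + μcosθ = 0.4305 + 0.660×0.9026 = 1.026; cosθ − μsinθ = 0.9026 − 0.660×0.4305 = 0.6184.
v² = 270 × 9.8 × 1.026/0.6184 = 4391 m²/s², so v = 66.26 m/s.

66.3 m/s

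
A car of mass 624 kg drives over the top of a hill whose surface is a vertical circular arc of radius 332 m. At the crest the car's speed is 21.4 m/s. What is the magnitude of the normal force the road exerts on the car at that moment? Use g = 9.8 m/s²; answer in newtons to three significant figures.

5250 N

At the crest the centripetal acceleration points downward (toward the centre of the arc), so mg − N = mv²/r.
N = m(g − v²/r) = 624 × (9.8 − (21.4)²/332) = 624 × (9.8 − 1.379) = 624 × 8.421 = 5254 N.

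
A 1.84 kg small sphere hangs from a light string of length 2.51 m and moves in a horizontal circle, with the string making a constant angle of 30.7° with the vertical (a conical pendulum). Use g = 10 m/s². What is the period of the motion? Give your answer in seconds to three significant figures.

r = L sinθ = 1.281 m. From T sinθ = mω²r and T cosθ = mg: tanθ = ω²r/g, so ω² = g tanθ / r = g/(L cosθ).
ω = √(g/(L cosθ)) = √(10.0/(2.51 × 0.8599)) = √4.633 = 2.153 rad/s.
Period = 2π/ω = 2.919 s.

2.92 s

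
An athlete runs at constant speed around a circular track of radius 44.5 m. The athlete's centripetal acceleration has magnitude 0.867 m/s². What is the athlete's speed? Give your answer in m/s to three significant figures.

a_c = v²/r ⇒ v = √(a_c · r) = √(0.867 × 44.5) = √38.58 = 6.211 m/s.

6.21 m/s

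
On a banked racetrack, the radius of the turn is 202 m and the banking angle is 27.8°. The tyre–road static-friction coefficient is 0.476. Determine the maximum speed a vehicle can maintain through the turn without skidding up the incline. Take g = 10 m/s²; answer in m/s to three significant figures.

52.0 m/s

At the maximum speed, friction acts down the slope at its limiting value f = μN. Radially (horizontal, toward centre): N sinθ + μN cosθ = mv²/r. Vertically: N cosθ − μN sinθ = mg.
Dividing: v² = r g (sinθ + μcosθ)/(cosθ − μsinθ).
sinθ + μcosθ = 0.4664 + 0.476×0.8846 = 0.8874; cosθ − μsinθ = 0.8846 − 0.476×0.4664 = 0.6626.
v² = 202 × 10.0 × 0.8874/0.6626 = 2706 m²/s², so v = 52.01 m/s.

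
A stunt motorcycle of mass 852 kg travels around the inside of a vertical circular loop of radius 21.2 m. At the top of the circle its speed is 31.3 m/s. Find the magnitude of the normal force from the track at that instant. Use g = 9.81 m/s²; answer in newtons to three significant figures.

31000 N

At the top, both N and the weight mg point inward (toward the centre), so N + mg = mv²/r.
N = m(v²/r − g) = 852 × ((31.3)²/21.2 − 9.81) = 852 × (46.21 − 9.81) = 852 × 36.40 = 31010 N.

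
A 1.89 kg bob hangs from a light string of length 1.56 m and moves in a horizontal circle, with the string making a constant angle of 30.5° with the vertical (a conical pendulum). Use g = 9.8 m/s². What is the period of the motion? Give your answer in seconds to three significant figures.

2.33 s

r = L sinθ = 0.7918 m. From T sinθ = mω²r and T cosθ = mg: tanθ = ω²r/g, so ω² = g tanθ / r = g/(L cosθ).
ω = √(g/(L cosθ)) = √(9.8/(1.56 × 0.8616)) = √7.291 = 2.700 rad/s.
Period = 2π/ω = 2.327 s.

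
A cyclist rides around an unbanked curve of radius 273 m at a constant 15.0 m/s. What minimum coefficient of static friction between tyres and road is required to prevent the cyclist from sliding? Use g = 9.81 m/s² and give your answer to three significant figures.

0.0840

Friction provides the centripetal force: μ_s m g = m v²/r, so μ_s = v²/(g r) = (15.00)²/(9.81 × 273) = 225.0/2678 = 0.08401.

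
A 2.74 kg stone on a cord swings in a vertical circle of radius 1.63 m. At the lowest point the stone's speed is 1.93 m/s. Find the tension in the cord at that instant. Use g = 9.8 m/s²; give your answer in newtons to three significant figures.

33.1 N

At the lowest point, T points up (toward the centre) and the weight mg points down (away from the centre), so the net inward force is T − mg = mv²/r.
T = m(v²/r + g) = 2.74 × ((1.93)²/1.63 + 9.8) = 2.74 × (2.285 + 9.8) = 2.74 × 12.09 = 33.11 N.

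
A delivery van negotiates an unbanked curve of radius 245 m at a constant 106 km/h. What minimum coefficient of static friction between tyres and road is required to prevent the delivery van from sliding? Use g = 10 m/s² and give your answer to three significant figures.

v = 106/3.6 = 29.44 m/s.
Friction provides the centripetal force: μ_s m g = m v²/r, so μ_s = v²/(g r) = (29.44)²/(10.0 × 245) = 867.0/2450 = 0.3539.

0.354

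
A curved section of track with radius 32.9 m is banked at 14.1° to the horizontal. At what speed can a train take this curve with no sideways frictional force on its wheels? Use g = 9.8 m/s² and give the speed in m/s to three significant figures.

On a frictionless banked curve, N sinθ = mv²/r and N cosθ = mg, so tanθ = v²/(rg).
v = √(r g tanθ) = √(32.9 × 9.8 × tan 14.1°) = √(32.9 × 9.8 × 0.2512) = √80.99 = 8.999 m/s.

9.00 m/s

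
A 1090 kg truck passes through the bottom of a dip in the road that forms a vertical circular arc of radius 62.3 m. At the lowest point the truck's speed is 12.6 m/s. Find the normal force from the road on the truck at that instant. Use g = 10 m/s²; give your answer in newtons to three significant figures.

13700 N

At the lowest point, N points up (toward the centre) and the weight mg points down (away from the centre), so the net inward force is N − mg = mv²/r.
N = m(v²/r + g) = 1090 × ((12.6)²/62.3 + 10.0) = 1090 × (2.548 + 10.0) = 1090 × 12.55 = 13680 N.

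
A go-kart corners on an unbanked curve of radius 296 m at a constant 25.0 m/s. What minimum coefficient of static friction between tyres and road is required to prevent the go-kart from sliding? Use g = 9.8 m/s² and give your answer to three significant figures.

0.215

Friction provides the centripetal force: μ_s m g = m v²/r, so μ_s = v²/(g r) = (25.00)²/(9.8 × 296) = 625.0/2901 = 0.2155.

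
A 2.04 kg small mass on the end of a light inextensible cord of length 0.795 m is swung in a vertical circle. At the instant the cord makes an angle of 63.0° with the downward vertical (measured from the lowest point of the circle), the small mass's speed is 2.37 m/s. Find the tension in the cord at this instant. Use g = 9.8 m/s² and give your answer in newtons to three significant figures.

Take the radial direction toward the centre of the circle as positive. The component of the weight along the string toward the centre is −mg cos φ (φ measured from the bottom), so Newton's second law along the string gives T − mg cos φ = m v²/r.
cos 63.0° = 0.4540, so T = m(v²/r + g cos φ) = 2.04 × ((2.37)²/0.795 + 9.8 × 0.4540) = 2.04 × (7.065 + (4.449)) = 2.04 × 11.51 = 23.49 N.

23.5 N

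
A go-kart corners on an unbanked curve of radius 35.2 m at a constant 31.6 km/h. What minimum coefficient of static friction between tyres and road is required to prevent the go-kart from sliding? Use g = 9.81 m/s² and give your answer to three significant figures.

0.223

v = 31.6/3.6 = 8.778 m/s.
Friction provides the centripetal force: μ_s m g = m v²/r, so μ_s = v²/(g r) = (8.778)²/(9.81 × 35.2) = 77.05/345.3 = 0.2231.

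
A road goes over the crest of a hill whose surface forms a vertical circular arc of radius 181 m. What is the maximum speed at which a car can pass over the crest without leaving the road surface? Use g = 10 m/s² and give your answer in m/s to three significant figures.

At the crest the centre of the circle is below the car, so the net downward (centripetal) force is mg − N = mv²/r.
The car leaves the road when N → 0, giving v_max = √(g r) = √(10.0 × 181) = 42.54 m/s.

42.5 m/s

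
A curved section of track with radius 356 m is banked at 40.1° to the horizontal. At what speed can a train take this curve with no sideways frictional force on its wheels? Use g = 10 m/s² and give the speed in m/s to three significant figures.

On a frictionless banked curve, N sinθ = mv²/r and N cosθ = mg, so tanθ = v²/(rg).
v = √(r g tanθ) = √(356 × 10.0 × tan 40.1°) = √(356 × 10.0 × 0.8421) = √2998 = 54.75 m/s.

54.8 m/s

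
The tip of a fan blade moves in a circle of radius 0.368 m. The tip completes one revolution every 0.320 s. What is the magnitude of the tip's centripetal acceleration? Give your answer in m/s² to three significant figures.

142 m/s²

v = 2πr/T = 2π × 0.368/0.320 = 7.226 m/s.
a_c = v²/r = (7.226)²/0.368 = 52.21/0.368 = 141.9 m/s².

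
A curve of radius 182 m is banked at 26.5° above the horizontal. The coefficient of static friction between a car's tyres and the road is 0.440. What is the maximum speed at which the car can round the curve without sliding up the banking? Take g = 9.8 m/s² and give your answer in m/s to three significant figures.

At the maximum speed, friction acts down the slope at its limiting value f = μN. Radially (horizontal, toward centre): N sinθ + μN cosθ = mv²/r. Vertically: N cosθ − μN sinθ = mg.
Dividing: v² = r g (sinθ + μcosθ)/(cosθ − μsinθ).
sinθ + μcosθ = 0.4462 + 0.440×0.8949 = 0.8400; cosθ − μsinθ = 0.8949 − 0.440×0.4462 = 0.6986.
v² = 182 × 9.8 × 0.8400/0.6986 = 2145 m²/s², so v = 46.31 m/s.

46.3 m/s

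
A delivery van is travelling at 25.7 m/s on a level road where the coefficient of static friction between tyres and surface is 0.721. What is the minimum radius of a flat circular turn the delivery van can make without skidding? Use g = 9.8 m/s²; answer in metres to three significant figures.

At the limit, μ_s m g = m v²/r, so r_min = v²/(μ_s g) = (25.7)²/(0.721 × 9.8) = 660.5/7.066 = 93.48 m.

93.5 m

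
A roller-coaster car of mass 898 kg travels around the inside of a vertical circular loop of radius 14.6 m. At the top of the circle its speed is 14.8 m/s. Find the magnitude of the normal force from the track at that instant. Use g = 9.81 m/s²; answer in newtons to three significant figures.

At the top, both N and the weight mg point inward (toward the centre), so N + mg = mv²/r.
N = m(v²/r − g) = 898 × ((14.8)²/14.6 − 9.81) = 898 × (15.00 − 9.81) = 898 × 5.193 = 4663 N.

4660 N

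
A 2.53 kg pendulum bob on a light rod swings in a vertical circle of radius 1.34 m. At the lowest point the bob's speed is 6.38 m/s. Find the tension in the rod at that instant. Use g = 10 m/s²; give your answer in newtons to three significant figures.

At the lowest point, T points up (toward the centre) and the weight mg points down (away from the centre), so the net inward force is T − mg = mv²/r.
T = m(v²/r + g) = 2.53 × ((6.38)²/1.34 + 10.0) = 2.53 × (30.38 + 10.0) = 2.53 × 40.38 = 102.2 N.

102 N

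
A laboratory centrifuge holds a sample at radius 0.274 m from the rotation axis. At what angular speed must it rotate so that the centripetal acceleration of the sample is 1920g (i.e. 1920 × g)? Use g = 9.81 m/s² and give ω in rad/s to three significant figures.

262 rad/s

Centripetal acceleration a_c = ω²r. Setting ω²r = 1920g:
ω = √(1920g / r) = √(1920 × 9.81 / 0.274) = √68740 = 262.2 rad/s.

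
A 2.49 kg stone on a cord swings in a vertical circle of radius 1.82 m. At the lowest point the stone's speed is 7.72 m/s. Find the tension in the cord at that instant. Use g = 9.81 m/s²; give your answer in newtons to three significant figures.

At the lowest point, T points up (toward the centre) and the weight mg points down (away from the centre), so the net inward force is T − mg = mv²/r.
T = m(v²/r + g) = 2.49 × ((7.72)²/1.82 + 9.81) = 2.49 × (32.75 + 9.81) = 2.49 × 42.56 = 106.0 N.

106 N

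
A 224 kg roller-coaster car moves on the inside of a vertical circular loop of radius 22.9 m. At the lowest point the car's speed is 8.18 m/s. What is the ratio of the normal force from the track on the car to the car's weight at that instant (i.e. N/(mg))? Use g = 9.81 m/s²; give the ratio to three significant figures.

1.30

At the bottom, N − mg = mv²/r, so N = m(v²/r + g) and N/(mg) = v²/(rg) + 1 = (8.18)²/(22.9 × 9.81) + 1 = 0.2979 + 1 = 1.298.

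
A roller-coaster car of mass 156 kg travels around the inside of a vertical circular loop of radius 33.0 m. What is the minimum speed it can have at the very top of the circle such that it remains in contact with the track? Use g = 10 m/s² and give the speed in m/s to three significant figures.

18.2 m/s

At the top, both weight mg and N point toward the centre: N + mg = mv²/r.
At minimum speed N → 0, so mg = mv_min²/r ⇒ v_min = √(g r) = √(10.0 × 33.0) = 18.17 m/s.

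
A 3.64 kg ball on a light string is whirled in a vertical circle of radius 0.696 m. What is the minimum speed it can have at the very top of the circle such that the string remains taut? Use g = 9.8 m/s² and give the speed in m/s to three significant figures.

At the top, both weight mg and T point toward the centre: T + mg = mv²/r.
At minimum speed T → 0, so mg = mv_min²/r ⇒ v_min = √(g r) = √(9.8 × 0.696) = 2.612 m/s.

2.61 m/s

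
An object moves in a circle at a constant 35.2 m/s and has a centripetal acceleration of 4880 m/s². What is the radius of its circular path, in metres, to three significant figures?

0.254 m

a_c = v²/r ⇒ r = v²/a_c = (35.2)²/4880 = 1239/4880 = 0.2539 m.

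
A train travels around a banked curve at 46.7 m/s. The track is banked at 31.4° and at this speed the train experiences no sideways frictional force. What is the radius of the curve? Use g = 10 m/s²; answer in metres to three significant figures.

Frictionless banking: tanθ = v²/(rg), so r = v²/(g tanθ).
r = (46.7)²/(10.0 × tan 31.4°) = 2181/(10.0 × 0.6104) = 2181/6.104 = 357.3 m.

357 m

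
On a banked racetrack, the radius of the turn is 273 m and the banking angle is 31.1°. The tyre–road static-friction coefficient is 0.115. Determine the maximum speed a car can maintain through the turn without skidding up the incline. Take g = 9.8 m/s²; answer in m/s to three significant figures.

45.4 m/s

At the maximum speed, friction acts down the slope at its limiting value f = μN. Radially (horizontal, toward centre): N sinθ + μN cosθ = mv²/r. Vertically: N cosθ − μN sinθ = mg.
Dividing: v² = r g (sinθ + μcosθ)/(cosθ − μsinθ).
sinθ + μcosθ = 0.5165 + 0.115×0.8563 = 0.6150; cosθ − μsinθ = 0.8563 − 0.115×0.5165 = 0.7969.
v² = 273 × 9.8 × 0.6150/0.7969 = 2065 m²/s², so v = 45.44 m/s.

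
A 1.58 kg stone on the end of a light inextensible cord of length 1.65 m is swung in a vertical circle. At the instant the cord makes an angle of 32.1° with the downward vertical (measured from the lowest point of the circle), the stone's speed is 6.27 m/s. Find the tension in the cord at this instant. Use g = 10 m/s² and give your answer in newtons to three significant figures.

Take the radial direction toward the centre of the circle as positive. The component of the weight along the string toward the centre is −mg cos φ (φ measured from the bottom), so Newton's second law along the string gives T − mg cos φ = m v²/r.
cos 32.1° = 0.8471, so T = m(v²/r + g cos φ) = 1.58 × ((6.27)²/1.65 + 10.0 × 0.8471) = 1.58 × (23.83 + (8.471)) = 1.58 × 32.30 = 51.03 N.

51.0 N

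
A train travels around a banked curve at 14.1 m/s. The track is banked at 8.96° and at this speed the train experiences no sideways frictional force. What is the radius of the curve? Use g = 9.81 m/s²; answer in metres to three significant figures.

Frictionless banking: tanθ = v²/(rg), so r = v²/(g tanθ).
r = (14.1)²/(9.81 × tan 8.96°) = 198.8/(9.81 × 0.1577) = 198.8/1.547 = 128.5 m.

129 m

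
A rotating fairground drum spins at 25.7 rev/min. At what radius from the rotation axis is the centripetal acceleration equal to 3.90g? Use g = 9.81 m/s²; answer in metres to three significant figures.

5.28 m

ω = 25.7 rev/min × 2π/60 = 2.691 rad/s.
a_c = ω²r = 3.90g ⇒ r = 3.90 × 9.81 / (2.691)² = 38.26/7.243 = 5.282 m.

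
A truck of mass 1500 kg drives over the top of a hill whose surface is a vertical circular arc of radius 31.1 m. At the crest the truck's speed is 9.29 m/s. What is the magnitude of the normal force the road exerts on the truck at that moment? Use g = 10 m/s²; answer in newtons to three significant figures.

At the crest the centripetal acceleration points downward (toward the centre of the arc), so mg − N = mv²/r.
N = m(g − v²/r) = 1500 × (10.0 − (9.29)²/31.1) = 1500 × (10.0 − 2.775) = 1500 × 7.225 = 10840 N.

10800 N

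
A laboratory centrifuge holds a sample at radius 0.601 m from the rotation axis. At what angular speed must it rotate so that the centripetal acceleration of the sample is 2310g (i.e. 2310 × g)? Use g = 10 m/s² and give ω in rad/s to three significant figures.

196 rad/s

Centripetal acceleration a_c = ω²r. Setting ω²r = 2310g:
ω = √(2310g / r) = √(2310 × 10.0 / 0.601) = √38440 = 196.1 rad/s.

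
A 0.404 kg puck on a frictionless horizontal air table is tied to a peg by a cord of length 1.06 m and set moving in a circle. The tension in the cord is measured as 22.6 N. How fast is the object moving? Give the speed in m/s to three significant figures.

T = m v²/r ⇒ v = √(T r / m) = √(22.6 × 1.06 / 0.404) = √59.30 = 7.700 m/s.

7.70 m/s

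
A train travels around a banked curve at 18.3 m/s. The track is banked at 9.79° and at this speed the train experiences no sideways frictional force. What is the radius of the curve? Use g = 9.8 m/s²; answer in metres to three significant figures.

Frictionless banking: tanθ = v²/(rg), so r = v²/(g tanθ).
r = (18.3)²/(9.8 × tan 9.79°) = 334.9/(9.8 × 0.1726) = 334.9/1.691 = 198.0 m.

198 m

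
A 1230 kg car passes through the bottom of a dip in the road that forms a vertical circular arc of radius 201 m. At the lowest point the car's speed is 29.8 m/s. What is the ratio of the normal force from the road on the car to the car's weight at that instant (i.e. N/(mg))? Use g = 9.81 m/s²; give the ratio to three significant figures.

At the bottom, N − mg = mv²/r, so N = m(v²/r + g) and N/(mg) = v²/(rg) + 1 = (29.8)²/(201 × 9.81) + 1 = 0.4504 + 1 = 1.450.

1.45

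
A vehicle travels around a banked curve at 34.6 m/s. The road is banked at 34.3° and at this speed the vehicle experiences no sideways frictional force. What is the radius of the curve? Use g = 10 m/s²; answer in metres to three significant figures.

Frictionless banking: tanθ = v²/(rg), so r = v²/(g tanθ).
r = (34.6)²/(10.0 × tan 34.3°) = 1197/(10.0 × 0.6822) = 1197/6.822 = 175.5 m.

175 m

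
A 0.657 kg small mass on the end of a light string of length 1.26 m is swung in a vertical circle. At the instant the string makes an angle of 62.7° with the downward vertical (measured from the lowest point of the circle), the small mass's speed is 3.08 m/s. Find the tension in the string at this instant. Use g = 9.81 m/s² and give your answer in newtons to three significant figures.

7.90 N

Take the radial direction toward the centre of the circle as positive. The component of the weight along the string toward the centre is −mg cos φ (φ measured from the bottom), so Newton's second law along the string gives T − mg cos φ = m v²/r.
cos 62.7° = 0.4586, so T = m(v²/r + g cos φ) = 0.657 × ((3.08)²/1.26 + 9.81 × 0.4586) = 0.657 × (7.529 + (4.499)) = 0.657 × 12.03 = 7.903 N.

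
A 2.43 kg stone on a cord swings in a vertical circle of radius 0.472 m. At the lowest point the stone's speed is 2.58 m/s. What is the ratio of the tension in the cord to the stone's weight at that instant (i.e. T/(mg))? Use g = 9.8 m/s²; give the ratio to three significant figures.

2.44

At the bottom, T − mg = mv²/r, so T = m(v²/r + g) and T/(mg) = v²/(rg) + 1 = (2.58)²/(0.472 × 9.8) + 1 = 1.439 + 1 = 2.439.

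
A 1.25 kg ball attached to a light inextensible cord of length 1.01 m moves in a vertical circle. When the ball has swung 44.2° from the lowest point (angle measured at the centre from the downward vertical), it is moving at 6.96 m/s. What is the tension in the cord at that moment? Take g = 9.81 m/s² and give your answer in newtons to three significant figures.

Take the radial direction toward the centre of the circle as positive. The component of the weight along the string toward the centre is −mg cos φ (φ measured from the bottom), so Newton's second law along the string gives T − mg cos φ = m v²/r.
cos 44.2° = 0.7169, so T = m(v²/r + g cos φ) = 1.25 × ((6.96)²/1.01 + 9.81 × 0.7169) = 1.25 × (47.96 + (7.033)) = 1.25 × 54.99 = 68.74 N.

68.7 N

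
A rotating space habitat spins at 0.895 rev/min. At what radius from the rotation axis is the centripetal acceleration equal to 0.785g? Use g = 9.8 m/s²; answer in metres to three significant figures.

ω = 0.895 rev/min × 2π/60 = 0.09372 rad/s.
a_c = ω²r = 0.785g ⇒ r = 0.785 × 9.8 / (0.09372)² = 7.693/0.008784 = 875.8 m.

876 m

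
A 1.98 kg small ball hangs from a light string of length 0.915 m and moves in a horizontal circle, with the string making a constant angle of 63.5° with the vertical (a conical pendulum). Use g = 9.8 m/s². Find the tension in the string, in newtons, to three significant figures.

Vertically the bob has no acceleration, so T cosθ = mg.
T = mg/cosθ = 1.98 × 9.8 / cos 63.5° = 19.40/0.4462 = 43.49 N.

43.5 N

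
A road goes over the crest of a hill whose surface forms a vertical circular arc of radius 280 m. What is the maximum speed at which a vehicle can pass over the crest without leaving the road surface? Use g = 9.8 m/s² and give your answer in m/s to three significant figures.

52.4 m/s

At the crest the centre of the circle is below the vehicle, so the net downward (centripetal) force is mg − N = mv²/r.
The vehicle leaves the road when N → 0, giving v_max = √(g r) = √(9.8 × 280) = 52.38 m/s.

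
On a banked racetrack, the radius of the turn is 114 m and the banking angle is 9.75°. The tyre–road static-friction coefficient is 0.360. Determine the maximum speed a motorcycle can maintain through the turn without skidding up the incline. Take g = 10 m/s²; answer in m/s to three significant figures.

25.4 m/s

At the maximum speed, friction acts down the slope at its limiting value f = μN. Radially (horizontal, toward centre): N sinθ + μN cosθ = mv²/r. Vertically: N cosθ − μN sinθ = mg.
Dividing: v² = r g (sinθ + μcosθ)/(cosθ − μsinθ).
sinθ + μcosθ = 0.1693 + 0.360×0.9856 = 0.5241; cosθ − μsinθ = 0.9856 − 0.360×0.1693 = 0.9246.
v² = 114 × 10.0 × 0.5241/0.9246 = 646.3 m²/s², so v = 25.42 m/s.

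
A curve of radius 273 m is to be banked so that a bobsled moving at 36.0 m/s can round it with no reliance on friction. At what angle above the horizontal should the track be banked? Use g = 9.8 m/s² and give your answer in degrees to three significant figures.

25.8°

For a frictionless banked turn: horizontally N sinθ = mv²/r and vertically N cosθ = mg.
Dividing: tanθ = v²/(r g) = (36.0)²/(273 × 9.8) = 1296/2675 = 0.4844.
θ = arctan(0.4844) = 25.85°.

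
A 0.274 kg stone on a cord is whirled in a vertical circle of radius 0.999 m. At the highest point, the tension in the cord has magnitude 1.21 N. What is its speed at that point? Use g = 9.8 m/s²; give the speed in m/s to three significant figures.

3.77 m/s

At the top, T + mg = mv²/r, so v = √(r(T/m + g)) = √(0.999 × (1.21/0.274 + 9.8)) = √(0.999 × 14.22) = √14.20 = 3.769 m/s.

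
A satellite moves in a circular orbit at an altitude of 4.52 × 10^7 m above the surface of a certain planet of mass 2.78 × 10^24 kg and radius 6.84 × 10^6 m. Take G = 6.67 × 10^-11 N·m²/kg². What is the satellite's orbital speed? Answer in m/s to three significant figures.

Orbital radius r = R + h = 6.84 × 10^6 + 4.52 × 10^7 = 5.204 × 10^7 m.
Gravity supplies the centripetal force: G M m / r² = m v² / r, so v = √(GM/r).
v = √(6.67 × 10^-11 × 2.78 × 10^24 / 5.204 × 10^7) = √(3.563 × 10^6) = 1888 m/s.

1890 m/s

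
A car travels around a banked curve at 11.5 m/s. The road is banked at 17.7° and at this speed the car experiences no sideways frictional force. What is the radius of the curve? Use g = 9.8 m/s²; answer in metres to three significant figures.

Frictionless banking: tanθ = v²/(rg), so r = v²/(g tanθ).
r = (11.5)²/(9.8 × tan 17.7°) = 132.2/(9.8 × 0.3191) = 132.2/3.128 = 42.29 m.

42.3 m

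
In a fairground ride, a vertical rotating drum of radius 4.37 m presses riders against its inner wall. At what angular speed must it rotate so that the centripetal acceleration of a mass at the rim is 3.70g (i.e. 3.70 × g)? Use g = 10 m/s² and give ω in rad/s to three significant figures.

2.91 rad/s

Centripetal acceleration a_c = ω²r. Setting ω²r = 3.70g:
ω = √(3.70g / r) = √(3.70 × 10.0 / 4.37) = √8.467 = 2.910 rad/s.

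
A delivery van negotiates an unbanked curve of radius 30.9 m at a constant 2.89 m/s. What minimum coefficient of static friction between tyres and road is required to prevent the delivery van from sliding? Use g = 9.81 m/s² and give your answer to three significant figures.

Friction provides the centripetal force: μ_s m g = m v²/r, so μ_s = v²/(g r) = (2.890)²/(9.81 × 30.9) = 8.352/303.1 = 0.02755.

0.0276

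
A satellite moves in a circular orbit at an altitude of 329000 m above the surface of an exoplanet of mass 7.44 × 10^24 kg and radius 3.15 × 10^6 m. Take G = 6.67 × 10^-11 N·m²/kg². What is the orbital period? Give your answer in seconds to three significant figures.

r = R + h = 3.15 × 10^6 + 329000 = 3.479 × 10^6 m. Gravity provides the centripetal force: G M m / r² = m v² / r ⇒ v = √(GM/r) = 11940 m/s.
T = 2πr/v = 2π × 3.479 × 10^6 / 11940 = 1830 s.

1830 s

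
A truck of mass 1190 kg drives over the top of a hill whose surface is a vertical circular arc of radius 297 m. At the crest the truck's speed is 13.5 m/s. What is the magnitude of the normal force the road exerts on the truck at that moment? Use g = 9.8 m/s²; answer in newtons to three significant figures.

10900 N

At the crest the centripetal acceleration points downward (toward the centre of the arc), so mg − N = mv²/r.
N = m(g − v²/r) = 1190 × (9.8 − (13.5)²/297) = 1190 × (9.8 − 0.6136) = 1190 × 9.186 = 10930 N.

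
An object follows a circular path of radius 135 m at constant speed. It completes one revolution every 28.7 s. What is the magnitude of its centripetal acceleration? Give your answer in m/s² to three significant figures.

v = 2πr/T = 2π × 135/28.7 = 29.56 m/s.
a_c = v²/r = (29.56)²/135 = 873.5/135 = 6.470 m/s².

6.47 m/s²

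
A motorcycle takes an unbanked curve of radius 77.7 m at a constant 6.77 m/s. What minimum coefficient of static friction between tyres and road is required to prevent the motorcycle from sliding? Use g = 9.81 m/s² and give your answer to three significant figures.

0.0601

Friction provides the centripetal force: μ_s m g = m v²/r, so μ_s = v²/(g r) = (6.770)²/(9.81 × 77.7) = 45.83/762.2 = 0.06013.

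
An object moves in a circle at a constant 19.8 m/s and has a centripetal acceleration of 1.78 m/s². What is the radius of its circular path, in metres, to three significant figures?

220 m

a_c = v²/r ⇒ r = v²/a_c = (19.8)²/1.78 = 392.0/1.78 = 220.2 m.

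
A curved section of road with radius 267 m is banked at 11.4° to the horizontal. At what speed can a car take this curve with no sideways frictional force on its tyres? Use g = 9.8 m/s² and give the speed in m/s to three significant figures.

23.0 m/s

On a frictionless banked curve, N sinθ = mv²/r and N cosθ = mg, so tanθ = v²/(rg).
v = √(r g tanθ) = √(267 × 9.8 × tan 11.4°) = √(267 × 9.8 × 0.2016) = √527.6 = 22.97 m/s.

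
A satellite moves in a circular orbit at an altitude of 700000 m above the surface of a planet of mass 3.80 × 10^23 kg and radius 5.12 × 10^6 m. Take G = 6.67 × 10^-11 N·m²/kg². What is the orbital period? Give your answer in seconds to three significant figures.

17500 s

r = R + h = 5.12 × 10^6 + 700000 = 5.820 × 10^6 m. Gravity provides the centripetal force: G M m / r² = m v² / r ⇒ v = √(GM/r) = 2087 m/s.
T = 2πr/v = 2π × 5.820 × 10^6 / 2087 = 17520 s.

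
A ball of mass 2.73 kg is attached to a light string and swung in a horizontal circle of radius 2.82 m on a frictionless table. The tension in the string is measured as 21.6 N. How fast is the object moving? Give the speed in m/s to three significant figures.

4.72 m/s

T = m v²/r ⇒ v = √(T r / m) = √(21.6 × 2.82 / 2.73) = √22.31 = 4.724 m/s.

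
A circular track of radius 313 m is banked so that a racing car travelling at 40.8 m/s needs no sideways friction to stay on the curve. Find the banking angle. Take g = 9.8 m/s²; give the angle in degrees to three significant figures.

For a frictionless banked turn: horizontally N sinθ = mv²/r and vertically N cosθ = mg.
Dividing: tanθ = v²/(r g) = (40.8)²/(313 × 9.8) = 1665/3067 = 0.5427.
θ = arctan(0.5427) = 28.49°.

28.5°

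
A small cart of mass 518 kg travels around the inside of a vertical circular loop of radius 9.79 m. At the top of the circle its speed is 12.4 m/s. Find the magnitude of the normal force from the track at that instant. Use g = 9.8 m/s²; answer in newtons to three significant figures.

At the top, both N and the weight mg point inward (toward the centre), so N + mg = mv²/r.
N = m(v²/r − g) = 518 × ((12.4)²/9.79 − 9.8) = 518 × (15.71 − 9.8) = 518 × 5.906 = 3059 N.

3060 N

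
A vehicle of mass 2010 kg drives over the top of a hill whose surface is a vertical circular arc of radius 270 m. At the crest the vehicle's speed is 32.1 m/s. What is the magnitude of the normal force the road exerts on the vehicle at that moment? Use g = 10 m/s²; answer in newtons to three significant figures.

12400 N

At the crest the centripetal acceleration points downward (toward the centre of the arc), so mg − N = mv²/r.
N = m(g − v²/r) = 2010 × (10.0 − (32.1)²/270) = 2010 × (10.0 − 3.816) = 2010 × 6.184 = 12430 N.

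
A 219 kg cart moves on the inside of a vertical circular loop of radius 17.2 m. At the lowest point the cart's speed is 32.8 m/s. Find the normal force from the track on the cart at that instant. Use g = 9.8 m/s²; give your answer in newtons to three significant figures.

15800 N

At the lowest point, N points up (toward the centre) and the weight mg points down (away from the centre), so the net inward force is N − mg = mv²/r.
N = m(v²/r + g) = 219 × ((32.8)²/17.2 + 9.8) = 219 × (62.55 + 9.8) = 219 × 72.35 = 15840 N.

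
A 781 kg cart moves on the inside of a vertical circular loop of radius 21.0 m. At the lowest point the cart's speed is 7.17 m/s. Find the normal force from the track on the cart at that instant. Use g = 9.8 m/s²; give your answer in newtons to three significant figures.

At the lowest point, N points up (toward the centre) and the weight mg points down (away from the centre), so the net inward force is N − mg = mv²/r.
N = m(v²/r + g) = 781 × ((7.17)²/21.0 + 9.8) = 781 × (2.448 + 9.8) = 781 × 12.25 = 9566 N.

9570 N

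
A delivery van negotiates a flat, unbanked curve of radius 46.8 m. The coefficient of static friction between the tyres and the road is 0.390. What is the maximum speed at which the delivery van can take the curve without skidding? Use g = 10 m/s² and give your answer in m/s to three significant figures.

The only inward force on a level bend is static friction, so at the limit f_s = μ_s N = μ_s m g = m v²/r.
Mass cancels: v_max = √(μ_s g r) = √(0.390 × 10.0 × 46.8) = √182.5 = 13.51 m/s.

13.5 m/s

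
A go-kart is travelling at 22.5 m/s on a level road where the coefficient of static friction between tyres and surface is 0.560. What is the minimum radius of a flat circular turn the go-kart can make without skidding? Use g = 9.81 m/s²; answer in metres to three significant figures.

At the limit, μ_s m g = m v²/r, so r_min = v²/(μ_s g) = (22.5)²/(0.560 × 9.81) = 506.2/5.494 = 92.15 m.

92.2 m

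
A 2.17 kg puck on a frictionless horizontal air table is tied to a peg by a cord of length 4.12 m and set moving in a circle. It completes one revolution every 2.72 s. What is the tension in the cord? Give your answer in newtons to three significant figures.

v = 2πr/T = 2π × 4.12/2.72 = 9.517 m/s.
The tension is the only horizontal force, so it supplies the full centripetal force: T = m v²/r = 2.17 × (9.517)²/4.12 = 2.17 × 90.58/4.12 = 47.71 N.

47.7 N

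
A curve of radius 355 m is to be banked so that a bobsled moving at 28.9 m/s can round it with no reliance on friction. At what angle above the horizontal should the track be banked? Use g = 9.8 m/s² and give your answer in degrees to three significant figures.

13.5°

For a frictionless banked turn: horizontally N sinθ = mv²/r and vertically N cosθ = mg.
Dividing: tanθ = v²/(r g) = (28.9)²/(355 × 9.8) = 835.2/3479 = 0.2401.
θ = arctan(0.2401) = 13.50°.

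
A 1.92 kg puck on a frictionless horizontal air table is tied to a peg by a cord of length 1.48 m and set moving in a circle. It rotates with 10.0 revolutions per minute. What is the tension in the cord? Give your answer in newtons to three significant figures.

ω = 10.0 rev/min × 2π/60 = 1.047 rad/s, so v = ωr = 1.047 × 1.48 = 1.550 m/s.
The tension is the only horizontal force, so it supplies the full centripetal force: T = m v²/r = 1.92 × (1.550)²/1.48 = 1.92 × 2.402/1.48 = 3.116 N.

3.12 N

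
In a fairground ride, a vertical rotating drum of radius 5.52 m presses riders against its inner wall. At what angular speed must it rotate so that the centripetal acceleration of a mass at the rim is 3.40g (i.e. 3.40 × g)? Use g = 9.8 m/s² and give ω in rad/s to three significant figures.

Centripetal acceleration a_c = ω²r. Setting ω²r = 3.40g:
ω = √(3.40g / r) = √(3.40 × 9.8 / 5.52) = √6.036 = 2.457 rad/s.

2.46 rad/s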